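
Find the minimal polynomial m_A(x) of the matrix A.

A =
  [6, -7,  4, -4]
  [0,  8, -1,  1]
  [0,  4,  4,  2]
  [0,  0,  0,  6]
x^3 - 18*x^2 + 108*x - 216

The characteristic polynomial is χ_A(x) = (x - 6)^4, so the eigenvalues are known. The minimal polynomial is
  m_A(x) = Π_λ (x − λ)^{k_λ}
where k_λ is the size of the *largest* Jordan block for λ (equivalently, the smallest k with (A − λI)^k v = 0 for every generalised eigenvector v of λ).

  λ = 6: largest Jordan block has size 3, contributing (x − 6)^3

So m_A(x) = (x - 6)^3 = x^3 - 18*x^2 + 108*x - 216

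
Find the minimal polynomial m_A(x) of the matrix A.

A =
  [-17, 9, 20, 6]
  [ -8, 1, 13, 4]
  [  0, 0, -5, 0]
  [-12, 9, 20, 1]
x^3 + 15*x^2 + 75*x + 125

The characteristic polynomial is χ_A(x) = (x + 5)^4, so the eigenvalues are known. The minimal polynomial is
  m_A(x) = Π_λ (x − λ)^{k_λ}
where k_λ is the size of the *largest* Jordan block for λ (equivalently, the smallest k with (A − λI)^k v = 0 for every generalised eigenvector v of λ).

  λ = -5: largest Jordan block has size 3, contributing (x + 5)^3

So m_A(x) = (x + 5)^3 = x^3 + 15*x^2 + 75*x + 125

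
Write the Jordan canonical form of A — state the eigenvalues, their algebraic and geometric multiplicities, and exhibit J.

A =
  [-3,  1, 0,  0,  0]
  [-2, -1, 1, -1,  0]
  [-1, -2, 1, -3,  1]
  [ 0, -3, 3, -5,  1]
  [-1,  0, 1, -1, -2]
J_3(-2) ⊕ J_2(-2)

The characteristic polynomial is
  det(x·I − A) = x^5 + 10*x^4 + 40*x^3 + 80*x^2 + 80*x + 32 = (x + 2)^5

Eigenvalues and multiplicities (the geometric multiplicity of λ is n − rank(A − λI), which equals the number of Jordan blocks for λ):
  λ = -2: algebraic multiplicity = 5, geometric multiplicity = 2

Determining the block sizes for each eigenvalue:
  λ = -2: with am = 5 and gm = 2, the partition is not yet determined (e.g. several partitions of 5 into 2 parts exist). Let N = A − (-2)·I. Computing rank(N^1) = 3, rank(N^2) = 1, rank(N^3) = 0; the number of blocks of size ≥ j is rank(N^{j−1}) − rank(N^j), giving [2, 2, 1]. So we have 1 block(s) of size 3, 1 block(s) of size 2 → block sizes [3, 2]

Assembling the blocks gives a Jordan form
J =
  [-2,  1,  0,  0,  0]
  [ 0, -2,  1,  0,  0]
  [ 0,  0, -2,  0,  0]
  [ 0,  0,  0, -2,  1]
  [ 0,  0,  0,  0, -2]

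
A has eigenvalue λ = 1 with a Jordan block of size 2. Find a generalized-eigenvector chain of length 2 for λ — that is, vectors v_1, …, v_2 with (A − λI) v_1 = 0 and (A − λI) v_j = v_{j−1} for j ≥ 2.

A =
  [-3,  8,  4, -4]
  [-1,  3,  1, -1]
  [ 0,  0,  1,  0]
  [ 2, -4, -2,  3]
A Jordan chain for λ = 1 of length 2:
v_1 = (-4, -1, 0, 2)ᵀ
v_2 = (1, 0, 0, 0)ᵀ

Let N = A − (1)·I. We want v_2 with N^2 v_2 = 0 but N^1 v_2 ≠ 0; then v_{j-1} := N · v_j for j = 2, …, 2.

Pick v_2 = (1, 0, 0, 0)ᵀ.
Then v_1 = N · v_2 = (-4, -1, 0, 2)ᵀ.

Sanity check: (A − (1)·I) v_1 = (0, 0, 0, 0)ᵀ = 0. ✓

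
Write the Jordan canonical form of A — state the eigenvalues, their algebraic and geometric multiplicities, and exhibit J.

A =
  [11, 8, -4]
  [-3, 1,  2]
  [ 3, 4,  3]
J_2(5) ⊕ J_1(5)

The characteristic polynomial is
  det(x·I − A) = x^3 - 15*x^2 + 75*x - 125 = (x - 5)^3

Eigenvalues and multiplicities (the geometric multiplicity of λ is n − rank(A − λI), which equals the number of Jordan blocks for λ):
  λ = 5: algebraic multiplicity = 3, geometric multiplicity = 2

Determining the block sizes for each eigenvalue:
  λ = 5: 2 blocks summing to 3 forces exactly one block of size 2 and the rest size 1 → block sizes [2, 1]

Assembling the blocks gives a Jordan form
J =
  [5, 1, 0]
  [0, 5, 0]
  [0, 0, 5]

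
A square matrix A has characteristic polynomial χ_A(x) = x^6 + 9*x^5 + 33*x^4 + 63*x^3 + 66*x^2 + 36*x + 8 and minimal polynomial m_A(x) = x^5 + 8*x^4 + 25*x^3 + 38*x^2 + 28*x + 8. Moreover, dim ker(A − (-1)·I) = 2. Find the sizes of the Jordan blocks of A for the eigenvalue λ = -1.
Block sizes for λ = -1: [2, 1]

Step 1 — from the characteristic polynomial, algebraic multiplicity of λ = -1 is 3. From dim ker(A − (-1)·I) = 2, there are exactly 2 Jordan blocks for λ = -1.
Step 2 — from the minimal polynomial, the factor (x + 1)^2 tells us the largest block for λ = -1 has size 2.
Step 3 — with total size 3, 2 blocks, and largest block 2, the block sizes (in nonincreasing order) are [2, 1].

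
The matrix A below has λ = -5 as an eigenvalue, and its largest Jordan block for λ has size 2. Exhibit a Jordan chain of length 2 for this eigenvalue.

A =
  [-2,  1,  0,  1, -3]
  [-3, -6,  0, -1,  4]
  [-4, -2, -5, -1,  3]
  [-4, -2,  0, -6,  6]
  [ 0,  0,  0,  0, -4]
A Jordan chain for λ = -5 of length 2:
v_1 = (1, -1, -2, -2, 0)ᵀ
v_2 = (0, 1, 0, 0, 0)ᵀ

Let N = A − (-5)·I. We want v_2 with N^2 v_2 = 0 but N^1 v_2 ≠ 0; then v_{j-1} := N · v_j for j = 2, …, 2.

Pick v_2 = (0, 1, 0, 0, 0)ᵀ.
Then v_1 = N · v_2 = (1, -1, -2, -2, 0)ᵀ.

Sanity check: (A − (-5)·I) v_1 = (0, 0, 0, 0, 0)ᵀ = 0. ✓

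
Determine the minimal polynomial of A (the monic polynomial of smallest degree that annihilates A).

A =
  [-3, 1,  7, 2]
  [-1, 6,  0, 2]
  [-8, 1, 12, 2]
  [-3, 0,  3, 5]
x^3 - 15*x^2 + 75*x - 125

The characteristic polynomial is χ_A(x) = (x - 5)^4, so the eigenvalues are known. The minimal polynomial is
  m_A(x) = Π_λ (x − λ)^{k_λ}
where k_λ is the size of the *largest* Jordan block for λ (equivalently, the smallest k with (A − λI)^k v = 0 for every generalised eigenvector v of λ).

  λ = 5: largest Jordan block has size 3, contributing (x − 5)^3

So m_A(x) = (x - 5)^3 = x^3 - 15*x^2 + 75*x - 125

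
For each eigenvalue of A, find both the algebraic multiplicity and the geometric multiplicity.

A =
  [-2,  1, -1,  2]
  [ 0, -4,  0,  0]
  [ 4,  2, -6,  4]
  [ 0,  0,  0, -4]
λ = -4: alg = 4, geom = 3

Step 1 — factor the characteristic polynomial to read off the algebraic multiplicities:
  χ_A(x) = (x + 4)^4

Step 2 — compute geometric multiplicities via the rank-nullity identity g(λ) = n − rank(A − λI):
  rank(A − (-4)·I) = 1, so dim ker(A − (-4)·I) = n − 1 = 3

Summary:
  λ = -4: algebraic multiplicity = 4, geometric multiplicity = 3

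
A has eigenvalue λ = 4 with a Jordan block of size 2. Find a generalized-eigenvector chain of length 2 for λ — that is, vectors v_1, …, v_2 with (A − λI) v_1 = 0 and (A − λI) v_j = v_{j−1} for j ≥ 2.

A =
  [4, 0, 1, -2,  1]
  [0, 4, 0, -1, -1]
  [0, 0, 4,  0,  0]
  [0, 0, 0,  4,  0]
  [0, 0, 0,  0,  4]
A Jordan chain for λ = 4 of length 2:
v_1 = (1, 0, 0, 0, 0)ᵀ
v_2 = (0, 0, 1, 0, 0)ᵀ

Let N = A − (4)·I. We want v_2 with N^2 v_2 = 0 but N^1 v_2 ≠ 0; then v_{j-1} := N · v_j for j = 2, …, 2.

Pick v_2 = (0, 0, 1, 0, 0)ᵀ.
Then v_1 = N · v_2 = (1, 0, 0, 0, 0)ᵀ.

Sanity check: (A − (4)·I) v_1 = (0, 0, 0, 0, 0)ᵀ = 0. ✓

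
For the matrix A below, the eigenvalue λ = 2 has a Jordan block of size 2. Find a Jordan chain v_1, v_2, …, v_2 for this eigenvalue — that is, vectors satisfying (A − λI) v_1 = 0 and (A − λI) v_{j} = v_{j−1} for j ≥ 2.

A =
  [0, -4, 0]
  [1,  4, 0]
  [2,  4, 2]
A Jordan chain for λ = 2 of length 2:
v_1 = (-2, 1, 2)ᵀ
v_2 = (1, 0, 0)ᵀ

Let N = A − (2)·I. We want v_2 with N^2 v_2 = 0 but N^1 v_2 ≠ 0; then v_{j-1} := N · v_j for j = 2, …, 2.

Pick v_2 = (1, 0, 0)ᵀ.
Then v_1 = N · v_2 = (-2, 1, 2)ᵀ.

Sanity check: (A − (2)·I) v_1 = (0, 0, 0)ᵀ = 0. ✓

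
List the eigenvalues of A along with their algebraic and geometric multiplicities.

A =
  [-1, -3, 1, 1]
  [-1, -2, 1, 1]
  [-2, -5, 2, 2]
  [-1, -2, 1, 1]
λ = 0: alg = 4, geom = 2

Step 1 — factor the characteristic polynomial to read off the algebraic multiplicities:
  χ_A(x) = x^4

Step 2 — compute geometric multiplicities via the rank-nullity identity g(λ) = n − rank(A − λI):
  rank(A − (0)·I) = 2, so dim ker(A − (0)·I) = n − 2 = 2

Summary:
  λ = 0: algebraic multiplicity = 4, geometric multiplicity = 2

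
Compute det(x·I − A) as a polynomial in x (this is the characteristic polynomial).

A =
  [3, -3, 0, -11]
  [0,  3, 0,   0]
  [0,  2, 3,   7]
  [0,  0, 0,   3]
x^4 - 12*x^3 + 54*x^2 - 108*x + 81

Expanding det(x·I − A) (e.g. by cofactor expansion or by noting that A is similar to its Jordan form J, which has the same characteristic polynomial as A) gives
  χ_A(x) = x^4 - 12*x^3 + 54*x^2 - 108*x + 81
which factors as (x - 3)^4. The eigenvalues (with algebraic multiplicities) are λ = 3 with multiplicity 4.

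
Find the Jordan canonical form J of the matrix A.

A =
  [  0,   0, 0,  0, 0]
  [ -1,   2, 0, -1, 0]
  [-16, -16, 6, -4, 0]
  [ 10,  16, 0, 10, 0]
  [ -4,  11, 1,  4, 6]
J_1(0) ⊕ J_3(6) ⊕ J_1(6)

The characteristic polynomial is
  det(x·I − A) = x^5 - 24*x^4 + 216*x^3 - 864*x^2 + 1296*x = x*(x - 6)^4

Eigenvalues and multiplicities (the geometric multiplicity of λ is n − rank(A − λI), which equals the number of Jordan blocks for λ):
  λ = 0: algebraic multiplicity = 1, geometric multiplicity = 1
  λ = 6: algebraic multiplicity = 4, geometric multiplicity = 2

Determining the block sizes for each eigenvalue:
  λ = 0: one block (gm = 1), so the single block has size am = 1 → block sizes [1]
  λ = 6: with am = 4 and gm = 2, the partition is not yet determined (e.g. several partitions of 4 into 2 parts exist). Let N = A − (6)·I. Computing rank(N^1) = 3, rank(N^2) = 2, rank(N^3) = 1; the number of blocks of size ≥ j is rank(N^{j−1}) − rank(N^j), giving [2, 1, 1]. So we have 1 block(s) of size 3, 1 block(s) of size 1 → block sizes [3, 1]

Assembling the blocks gives a Jordan form
J =
  [0, 0, 0, 0, 0]
  [0, 6, 1, 0, 0]
  [0, 0, 6, 1, 0]
  [0, 0, 0, 6, 0]
  [0, 0, 0, 0, 6]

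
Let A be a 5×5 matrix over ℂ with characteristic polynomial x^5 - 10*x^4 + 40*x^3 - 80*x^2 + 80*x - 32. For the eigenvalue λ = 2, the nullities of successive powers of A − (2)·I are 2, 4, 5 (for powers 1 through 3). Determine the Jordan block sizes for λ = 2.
Block sizes for λ = 2: [3, 2]

From the dimensions of kernels of powers, the number of Jordan blocks of size at least j is d_j − d_{j−1} where d_j = dim ker(N^j) (with d_0 = 0). Computing the differences gives [2, 2, 1].
The number of blocks of size exactly k is (#blocks of size ≥ k) − (#blocks of size ≥ k + 1), so the partition is: 1 block(s) of size 2, 1 block(s) of size 3.
In nonincreasing order the block sizes are [3, 2].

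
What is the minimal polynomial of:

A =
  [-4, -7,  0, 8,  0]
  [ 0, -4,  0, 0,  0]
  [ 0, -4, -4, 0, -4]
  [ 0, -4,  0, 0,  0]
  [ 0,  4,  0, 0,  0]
x^3 + 8*x^2 + 16*x

The characteristic polynomial is χ_A(x) = x^2*(x + 4)^3, so the eigenvalues are known. The minimal polynomial is
  m_A(x) = Π_λ (x − λ)^{k_λ}
where k_λ is the size of the *largest* Jordan block for λ (equivalently, the smallest k with (A − λI)^k v = 0 for every generalised eigenvector v of λ).

  λ = -4: largest Jordan block has size 2, contributing (x + 4)^2
  λ = 0: largest Jordan block has size 1, contributing (x − 0)

So m_A(x) = x*(x + 4)^2 = x^3 + 8*x^2 + 16*x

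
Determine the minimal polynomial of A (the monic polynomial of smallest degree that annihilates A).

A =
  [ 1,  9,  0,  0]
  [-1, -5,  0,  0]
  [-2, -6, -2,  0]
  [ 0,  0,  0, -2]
x^2 + 4*x + 4

The characteristic polynomial is χ_A(x) = (x + 2)^4, so the eigenvalues are known. The minimal polynomial is
  m_A(x) = Π_λ (x − λ)^{k_λ}
where k_λ is the size of the *largest* Jordan block for λ (equivalently, the smallest k with (A − λI)^k v = 0 for every generalised eigenvector v of λ).

  λ = -2: largest Jordan block has size 2, contributing (x + 2)^2

So m_A(x) = (x + 2)^2 = x^2 + 4*x + 4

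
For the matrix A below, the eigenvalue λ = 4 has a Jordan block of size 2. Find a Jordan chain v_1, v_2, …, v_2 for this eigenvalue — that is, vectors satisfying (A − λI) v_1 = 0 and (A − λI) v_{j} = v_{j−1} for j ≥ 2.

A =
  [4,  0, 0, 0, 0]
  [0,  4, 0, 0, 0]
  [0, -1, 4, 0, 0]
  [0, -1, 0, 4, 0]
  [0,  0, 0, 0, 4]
A Jordan chain for λ = 4 of length 2:
v_1 = (0, 0, -1, -1, 0)ᵀ
v_2 = (0, 1, 0, 0, 0)ᵀ

Let N = A − (4)·I. We want v_2 with N^2 v_2 = 0 but N^1 v_2 ≠ 0; then v_{j-1} := N · v_j for j = 2, …, 2.

Pick v_2 = (0, 1, 0, 0, 0)ᵀ.
Then v_1 = N · v_2 = (0, 0, -1, -1, 0)ᵀ.

Sanity check: (A − (4)·I) v_1 = (0, 0, 0, 0, 0)ᵀ = 0. ✓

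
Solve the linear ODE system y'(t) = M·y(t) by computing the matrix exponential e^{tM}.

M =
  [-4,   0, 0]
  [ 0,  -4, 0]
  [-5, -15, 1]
e^{tM} =
  [exp(-4*t), 0, 0]
  [0, exp(-4*t), 0]
  [-exp(t) + exp(-4*t), -3*exp(t) + 3*exp(-4*t), exp(t)]

Strategy: write M = P · J · P⁻¹ where J is a Jordan canonical form, so e^{tM} = P · e^{tJ} · P⁻¹, and e^{tJ} can be computed block-by-block.

M has Jordan form
J =
  [-4,  0, 0]
  [ 0, -4, 0]
  [ 0,  0, 1]
(up to reordering of blocks).

Per-block formulas:
  For a 1×1 block at λ = -4: exp(t · [-4]) = [e^(-4t)].
  For a 1×1 block at λ = 1: exp(t · [1]) = [e^(1t)].

After assembling e^{tJ} and conjugating by P, we get:

e^{tM} =
  [exp(-4*t), 0, 0]
  [0, exp(-4*t), 0]
  [-exp(t) + exp(-4*t), -3*exp(t) + 3*exp(-4*t), exp(t)]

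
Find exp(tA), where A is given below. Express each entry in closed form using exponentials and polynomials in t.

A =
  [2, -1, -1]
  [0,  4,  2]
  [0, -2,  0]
e^{tA} =
  [exp(2*t), -t*exp(2*t), -t*exp(2*t)]
  [0, 2*t*exp(2*t) + exp(2*t), 2*t*exp(2*t)]
  [0, -2*t*exp(2*t), -2*t*exp(2*t) + exp(2*t)]

Strategy: write A = P · J · P⁻¹ where J is a Jordan canonical form, so e^{tA} = P · e^{tJ} · P⁻¹, and e^{tJ} can be computed block-by-block.

A has Jordan form
J =
  [2, 1, 0]
  [0, 2, 0]
  [0, 0, 2]
(up to reordering of blocks).

Per-block formulas:
  For a 1×1 block at λ = 2: exp(t · [2]) = [e^(2t)].
  For a 2×2 Jordan block J_2(2): exp(t · J_2(2)) = e^(2t)·(I + t·N), where N is the 2×2 nilpotent shift.

After assembling e^{tJ} and conjugating by P, we get:

e^{tA} =
  [exp(2*t), -t*exp(2*t), -t*exp(2*t)]
  [0, 2*t*exp(2*t) + exp(2*t), 2*t*exp(2*t)]
  [0, -2*t*exp(2*t), -2*t*exp(2*t) + exp(2*t)]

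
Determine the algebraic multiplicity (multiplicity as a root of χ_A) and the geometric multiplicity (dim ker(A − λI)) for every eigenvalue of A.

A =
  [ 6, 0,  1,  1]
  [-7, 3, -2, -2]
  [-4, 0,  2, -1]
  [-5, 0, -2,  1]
λ = 3: alg = 4, geom = 2

Step 1 — factor the characteristic polynomial to read off the algebraic multiplicities:
  χ_A(x) = (x - 3)^4

Step 2 — compute geometric multiplicities via the rank-nullity identity g(λ) = n − rank(A − λI):
  rank(A − (3)·I) = 2, so dim ker(A − (3)·I) = n − 2 = 2

Summary:
  λ = 3: algebraic multiplicity = 4, geometric multiplicity = 2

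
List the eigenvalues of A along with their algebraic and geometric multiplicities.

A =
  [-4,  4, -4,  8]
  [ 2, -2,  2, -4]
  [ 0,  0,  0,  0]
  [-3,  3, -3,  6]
λ = 0: alg = 4, geom = 3

Step 1 — factor the characteristic polynomial to read off the algebraic multiplicities:
  χ_A(x) = x^4

Step 2 — compute geometric multiplicities via the rank-nullity identity g(λ) = n − rank(A − λI):
  rank(A − (0)·I) = 1, so dim ker(A − (0)·I) = n − 1 = 3

Summary:
  λ = 0: algebraic multiplicity = 4, geometric multiplicity = 3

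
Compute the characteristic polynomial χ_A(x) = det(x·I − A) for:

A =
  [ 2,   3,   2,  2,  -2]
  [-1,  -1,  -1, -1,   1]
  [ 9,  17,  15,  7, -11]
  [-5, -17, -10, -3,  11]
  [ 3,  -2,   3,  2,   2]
x^5 - 15*x^4 + 75*x^3 - 145*x^2 + 120*x - 36

Expanding det(x·I − A) (e.g. by cofactor expansion or by noting that A is similar to its Jordan form J, which has the same characteristic polynomial as A) gives
  χ_A(x) = x^5 - 15*x^4 + 75*x^3 - 145*x^2 + 120*x - 36
which factors as (x - 6)^2*(x - 1)^3. The eigenvalues (with algebraic multiplicities) are λ = 1 with multiplicity 3, λ = 6 with multiplicity 2.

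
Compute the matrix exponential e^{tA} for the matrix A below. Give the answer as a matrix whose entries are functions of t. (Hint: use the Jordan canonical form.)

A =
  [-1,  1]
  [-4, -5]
e^{tA} =
  [2*t*exp(-3*t) + exp(-3*t), t*exp(-3*t)]
  [-4*t*exp(-3*t), -2*t*exp(-3*t) + exp(-3*t)]

Strategy: write A = P · J · P⁻¹ where J is a Jordan canonical form, so e^{tA} = P · e^{tJ} · P⁻¹, and e^{tJ} can be computed block-by-block.

A has Jordan form
J =
  [-3,  1]
  [ 0, -3]
(up to reordering of blocks).

Per-block formulas:
  For a 2×2 Jordan block J_2(-3): exp(t · J_2(-3)) = e^(-3t)·(I + t·N), where N is the 2×2 nilpotent shift.

After assembling e^{tJ} and conjugating by P, we get:

e^{tA} =
  [2*t*exp(-3*t) + exp(-3*t), t*exp(-3*t)]
  [-4*t*exp(-3*t), -2*t*exp(-3*t) + exp(-3*t)]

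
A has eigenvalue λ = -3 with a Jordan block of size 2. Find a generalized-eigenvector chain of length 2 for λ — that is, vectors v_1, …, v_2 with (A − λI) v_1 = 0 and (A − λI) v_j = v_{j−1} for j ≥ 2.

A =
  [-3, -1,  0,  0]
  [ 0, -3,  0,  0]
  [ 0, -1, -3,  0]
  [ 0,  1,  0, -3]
A Jordan chain for λ = -3 of length 2:
v_1 = (-1, 0, -1, 1)ᵀ
v_2 = (0, 1, 0, 0)ᵀ

Let N = A − (-3)·I. We want v_2 with N^2 v_2 = 0 but N^1 v_2 ≠ 0; then v_{j-1} := N · v_j for j = 2, …, 2.

Pick v_2 = (0, 1, 0, 0)ᵀ.
Then v_1 = N · v_2 = (-1, 0, -1, 1)ᵀ.

Sanity check: (A − (-3)·I) v_1 = (0, 0, 0, 0)ᵀ = 0. ✓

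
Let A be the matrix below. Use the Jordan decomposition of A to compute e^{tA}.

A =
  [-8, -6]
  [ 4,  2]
e^{tA} =
  [-2*exp(-2*t) + 3*exp(-4*t), -3*exp(-2*t) + 3*exp(-4*t)]
  [2*exp(-2*t) - 2*exp(-4*t), 3*exp(-2*t) - 2*exp(-4*t)]

Strategy: write A = P · J · P⁻¹ where J is a Jordan canonical form, so e^{tA} = P · e^{tJ} · P⁻¹, and e^{tJ} can be computed block-by-block.

A has Jordan form
J =
  [-4,  0]
  [ 0, -2]
(up to reordering of blocks).

Per-block formulas:
  For a 1×1 block at λ = -2: exp(t · [-2]) = [e^(-2t)].
  For a 1×1 block at λ = -4: exp(t · [-4]) = [e^(-4t)].

After assembling e^{tJ} and conjugating by P, we get:

e^{tA} =
  [-2*exp(-2*t) + 3*exp(-4*t), -3*exp(-2*t) + 3*exp(-4*t)]
  [2*exp(-2*t) - 2*exp(-4*t), 3*exp(-2*t) - 2*exp(-4*t)]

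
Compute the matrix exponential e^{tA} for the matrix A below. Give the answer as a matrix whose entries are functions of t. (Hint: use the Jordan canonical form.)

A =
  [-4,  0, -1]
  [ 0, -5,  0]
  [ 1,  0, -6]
e^{tA} =
  [t*exp(-5*t) + exp(-5*t), 0, -t*exp(-5*t)]
  [0, exp(-5*t), 0]
  [t*exp(-5*t), 0, -t*exp(-5*t) + exp(-5*t)]

Strategy: write A = P · J · P⁻¹ where J is a Jordan canonical form, so e^{tA} = P · e^{tJ} · P⁻¹, and e^{tJ} can be computed block-by-block.

A has Jordan form
J =
  [-5,  1,  0]
  [ 0, -5,  0]
  [ 0,  0, -5]
(up to reordering of blocks).

Per-block formulas:
  For a 2×2 Jordan block J_2(-5): exp(t · J_2(-5)) = e^(-5t)·(I + t·N), where N is the 2×2 nilpotent shift.
  For a 1×1 block at λ = -5: exp(t · [-5]) = [e^(-5t)].

After assembling e^{tJ} and conjugating by P, we get:

e^{tA} =
  [t*exp(-5*t) + exp(-5*t), 0, -t*exp(-5*t)]
  [0, exp(-5*t), 0]
  [t*exp(-5*t), 0, -t*exp(-5*t) + exp(-5*t)]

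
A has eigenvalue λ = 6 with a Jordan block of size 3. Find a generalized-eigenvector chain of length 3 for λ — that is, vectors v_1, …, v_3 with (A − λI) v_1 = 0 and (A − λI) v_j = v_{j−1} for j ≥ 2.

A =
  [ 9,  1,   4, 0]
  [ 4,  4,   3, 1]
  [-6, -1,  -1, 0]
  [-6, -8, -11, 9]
A Jordan chain for λ = 6 of length 3:
v_1 = (-3, -3, 3, -3)ᵀ
v_2 = (1, -2, -1, -8)ᵀ
v_3 = (0, 1, 0, 0)ᵀ

Let N = A − (6)·I. We want v_3 with N^3 v_3 = 0 but N^2 v_3 ≠ 0; then v_{j-1} := N · v_j for j = 3, …, 2.

Pick v_3 = (0, 1, 0, 0)ᵀ.
Then v_2 = N · v_3 = (1, -2, -1, -8)ᵀ.
Then v_1 = N · v_2 = (-3, -3, 3, -3)ᵀ.

Sanity check: (A − (6)·I) v_1 = (0, 0, 0, 0)ᵀ = 0. ✓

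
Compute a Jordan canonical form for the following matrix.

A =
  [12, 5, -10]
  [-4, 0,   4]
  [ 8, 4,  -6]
J_2(2) ⊕ J_1(2)

The characteristic polynomial is
  det(x·I − A) = x^3 - 6*x^2 + 12*x - 8 = (x - 2)^3

Eigenvalues and multiplicities (the geometric multiplicity of λ is n − rank(A − λI), which equals the number of Jordan blocks for λ):
  λ = 2: algebraic multiplicity = 3, geometric multiplicity = 2

Determining the block sizes for each eigenvalue:
  λ = 2: 2 blocks summing to 3 forces exactly one block of size 2 and the rest size 1 → block sizes [2, 1]

Assembling the blocks gives a Jordan form
J =
  [2, 1, 0]
  [0, 2, 0]
  [0, 0, 2]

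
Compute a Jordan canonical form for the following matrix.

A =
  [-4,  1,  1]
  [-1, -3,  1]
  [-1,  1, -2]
J_3(-3)

The characteristic polynomial is
  det(x·I − A) = x^3 + 9*x^2 + 27*x + 27 = (x + 3)^3

Eigenvalues and multiplicities (the geometric multiplicity of λ is n − rank(A − λI), which equals the number of Jordan blocks for λ):
  λ = -3: algebraic multiplicity = 3, geometric multiplicity = 1

Determining the block sizes for each eigenvalue:
  λ = -3: one block (gm = 1), so the single block has size am = 3 → block sizes [3]

Assembling the blocks gives a Jordan form
J =
  [-3,  1,  0]
  [ 0, -3,  1]
  [ 0,  0, -3]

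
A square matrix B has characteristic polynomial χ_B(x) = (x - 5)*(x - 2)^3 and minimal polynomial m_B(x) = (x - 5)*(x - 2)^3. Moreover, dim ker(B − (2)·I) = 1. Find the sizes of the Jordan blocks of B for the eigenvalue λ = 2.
Block sizes for λ = 2: [3]

Step 1 — from the characteristic polynomial, algebraic multiplicity of λ = 2 is 3. From dim ker(B − (2)·I) = 1, there are exactly 1 Jordan blocks for λ = 2.
Step 2 — from the minimal polynomial, the factor (x − 2)^3 tells us the largest block for λ = 2 has size 3.
Step 3 — with total size 3, 1 blocks, and largest block 3, the block sizes (in nonincreasing order) are [3].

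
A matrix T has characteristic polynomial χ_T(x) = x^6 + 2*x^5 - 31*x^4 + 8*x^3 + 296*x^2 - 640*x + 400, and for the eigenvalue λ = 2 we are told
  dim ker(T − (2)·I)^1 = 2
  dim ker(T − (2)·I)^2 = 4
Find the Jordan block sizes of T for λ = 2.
Block sizes for λ = 2: [2, 2]

From the dimensions of kernels of powers, the number of Jordan blocks of size at least j is d_j − d_{j−1} where d_j = dim ker(N^j) (with d_0 = 0). Computing the differences gives [2, 2].
The number of blocks of size exactly k is (#blocks of size ≥ k) − (#blocks of size ≥ k + 1), so the partition is: 2 block(s) of size 2.
In nonincreasing order the block sizes are [2, 2].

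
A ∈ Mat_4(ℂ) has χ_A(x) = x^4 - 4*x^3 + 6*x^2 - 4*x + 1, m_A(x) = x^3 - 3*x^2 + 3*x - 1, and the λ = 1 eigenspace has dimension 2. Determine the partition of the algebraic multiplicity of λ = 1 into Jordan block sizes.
Block sizes for λ = 1: [3, 1]

Step 1 — from the characteristic polynomial, algebraic multiplicity of λ = 1 is 4. From dim ker(A − (1)·I) = 2, there are exactly 2 Jordan blocks for λ = 1.
Step 2 — from the minimal polynomial, the factor (x − 1)^3 tells us the largest block for λ = 1 has size 3.
Step 3 — with total size 4, 2 blocks, and largest block 3, the block sizes (in nonincreasing order) are [3, 1].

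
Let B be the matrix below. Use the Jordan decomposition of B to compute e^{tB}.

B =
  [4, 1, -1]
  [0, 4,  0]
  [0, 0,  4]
e^{tB} =
  [exp(4*t), t*exp(4*t), -t*exp(4*t)]
  [0, exp(4*t), 0]
  [0, 0, exp(4*t)]

Strategy: write B = P · J · P⁻¹ where J is a Jordan canonical form, so e^{tB} = P · e^{tJ} · P⁻¹, and e^{tJ} can be computed block-by-block.

B has Jordan form
J =
  [4, 1, 0]
  [0, 4, 0]
  [0, 0, 4]
(up to reordering of blocks).

Per-block formulas:
  For a 1×1 block at λ = 4: exp(t · [4]) = [e^(4t)].
  For a 2×2 Jordan block J_2(4): exp(t · J_2(4)) = e^(4t)·(I + t·N), where N is the 2×2 nilpotent shift.

After assembling e^{tJ} and conjugating by P, we get:

e^{tB} =
  [exp(4*t), t*exp(4*t), -t*exp(4*t)]
  [0, exp(4*t), 0]
  [0, 0, exp(4*t)]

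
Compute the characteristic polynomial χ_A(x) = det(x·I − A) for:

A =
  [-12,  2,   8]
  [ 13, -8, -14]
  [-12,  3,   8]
x^3 + 12*x^2 + 48*x + 64

Expanding det(x·I − A) (e.g. by cofactor expansion or by noting that A is similar to its Jordan form J, which has the same characteristic polynomial as A) gives
  χ_A(x) = x^3 + 12*x^2 + 48*x + 64
which factors as (x + 4)^3. The eigenvalues (with algebraic multiplicities) are λ = -4 with multiplicity 3.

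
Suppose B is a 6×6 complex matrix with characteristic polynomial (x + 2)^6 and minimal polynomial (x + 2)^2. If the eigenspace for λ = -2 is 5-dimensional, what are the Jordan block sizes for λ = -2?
Block sizes for λ = -2: [2, 1, 1, 1, 1]

Step 1 — from the characteristic polynomial, algebraic multiplicity of λ = -2 is 6. From dim ker(B − (-2)·I) = 5, there are exactly 5 Jordan blocks for λ = -2.
Step 2 — from the minimal polynomial, the factor (x + 2)^2 tells us the largest block for λ = -2 has size 2.
Step 3 — with total size 6, 5 blocks, and largest block 2, the block sizes (in nonincreasing order) are [2, 1, 1, 1, 1].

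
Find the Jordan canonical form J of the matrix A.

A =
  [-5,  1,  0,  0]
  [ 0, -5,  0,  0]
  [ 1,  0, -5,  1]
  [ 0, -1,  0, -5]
J_2(-5) ⊕ J_2(-5)

The characteristic polynomial is
  det(x·I − A) = x^4 + 20*x^3 + 150*x^2 + 500*x + 625 = (x + 5)^4

Eigenvalues and multiplicities (the geometric multiplicity of λ is n − rank(A − λI), which equals the number of Jordan blocks for λ):
  λ = -5: algebraic multiplicity = 4, geometric multiplicity = 2

Determining the block sizes for each eigenvalue:
  λ = -5: with am = 4 and gm = 2, the partition is not yet determined (e.g. several partitions of 4 into 2 parts exist). Let N = A − (-5)·I. Computing rank(N^1) = 2, rank(N^2) = 0; the number of blocks of size ≥ j is rank(N^{j−1}) − rank(N^j), giving [2, 2]. So we have 2 block(s) of size 2 → block sizes [2, 2]

Assembling the blocks gives a Jordan form
J =
  [-5,  1,  0,  0]
  [ 0, -5,  0,  0]
  [ 0,  0, -5,  1]
  [ 0,  0,  0, -5]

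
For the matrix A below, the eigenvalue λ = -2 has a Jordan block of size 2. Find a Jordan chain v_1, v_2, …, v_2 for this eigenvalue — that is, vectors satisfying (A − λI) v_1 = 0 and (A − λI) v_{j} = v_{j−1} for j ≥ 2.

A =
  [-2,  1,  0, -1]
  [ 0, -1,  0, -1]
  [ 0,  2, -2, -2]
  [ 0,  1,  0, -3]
A Jordan chain for λ = -2 of length 2:
v_1 = (1, 1, 2, 1)ᵀ
v_2 = (0, 1, 0, 0)ᵀ

Let N = A − (-2)·I. We want v_2 with N^2 v_2 = 0 but N^1 v_2 ≠ 0; then v_{j-1} := N · v_j for j = 2, …, 2.

Pick v_2 = (0, 1, 0, 0)ᵀ.
Then v_1 = N · v_2 = (1, 1, 2, 1)ᵀ.

Sanity check: (A − (-2)·I) v_1 = (0, 0, 0, 0)ᵀ = 0. ✓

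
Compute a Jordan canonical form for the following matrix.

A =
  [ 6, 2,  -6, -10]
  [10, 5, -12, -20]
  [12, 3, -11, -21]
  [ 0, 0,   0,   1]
J_1(-2) ⊕ J_2(1) ⊕ J_1(1)

The characteristic polynomial is
  det(x·I − A) = x^4 - x^3 - 3*x^2 + 5*x - 2 = (x - 1)^3*(x + 2)

Eigenvalues and multiplicities (the geometric multiplicity of λ is n − rank(A − λI), which equals the number of Jordan blocks for λ):
  λ = -2: algebraic multiplicity = 1, geometric multiplicity = 1
  λ = 1: algebraic multiplicity = 3, geometric multiplicity = 2

Determining the block sizes for each eigenvalue:
  λ = -2: one block (gm = 1), so the single block has size am = 1 → block sizes [1]
  λ = 1: 2 blocks summing to 3 forces exactly one block of size 2 and the rest size 1 → block sizes [2, 1]

Assembling the blocks gives a Jordan form
J =
  [-2, 0, 0, 0]
  [ 0, 1, 1, 0]
  [ 0, 0, 1, 0]
  [ 0, 0, 0, 1]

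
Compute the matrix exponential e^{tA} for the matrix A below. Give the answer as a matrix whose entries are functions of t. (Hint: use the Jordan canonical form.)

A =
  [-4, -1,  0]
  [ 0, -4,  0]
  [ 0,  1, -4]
e^{tA} =
  [exp(-4*t), -t*exp(-4*t), 0]
  [0, exp(-4*t), 0]
  [0, t*exp(-4*t), exp(-4*t)]

Strategy: write A = P · J · P⁻¹ where J is a Jordan canonical form, so e^{tA} = P · e^{tJ} · P⁻¹, and e^{tJ} can be computed block-by-block.

A has Jordan form
J =
  [-4,  1,  0]
  [ 0, -4,  0]
  [ 0,  0, -4]
(up to reordering of blocks).

Per-block formulas:
  For a 2×2 Jordan block J_2(-4): exp(t · J_2(-4)) = e^(-4t)·(I + t·N), where N is the 2×2 nilpotent shift.
  For a 1×1 block at λ = -4: exp(t · [-4]) = [e^(-4t)].

After assembling e^{tJ} and conjugating by P, we get:

e^{tA} =
  [exp(-4*t), -t*exp(-4*t), 0]
  [0, exp(-4*t), 0]
  [0, t*exp(-4*t), exp(-4*t)]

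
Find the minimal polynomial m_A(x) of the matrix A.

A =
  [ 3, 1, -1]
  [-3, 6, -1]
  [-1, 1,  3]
x^3 - 12*x^2 + 48*x - 64

The characteristic polynomial is χ_A(x) = (x - 4)^3, so the eigenvalues are known. The minimal polynomial is
  m_A(x) = Π_λ (x − λ)^{k_λ}
where k_λ is the size of the *largest* Jordan block for λ (equivalently, the smallest k with (A − λI)^k v = 0 for every generalised eigenvector v of λ).

  λ = 4: largest Jordan block has size 3, contributing (x − 4)^3

So m_A(x) = (x - 4)^3 = x^3 - 12*x^2 + 48*x - 64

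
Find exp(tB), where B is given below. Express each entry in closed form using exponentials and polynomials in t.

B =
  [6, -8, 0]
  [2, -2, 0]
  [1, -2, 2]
e^{tB} =
  [4*t*exp(2*t) + exp(2*t), -8*t*exp(2*t), 0]
  [2*t*exp(2*t), -4*t*exp(2*t) + exp(2*t), 0]
  [t*exp(2*t), -2*t*exp(2*t), exp(2*t)]

Strategy: write B = P · J · P⁻¹ where J is a Jordan canonical form, so e^{tB} = P · e^{tJ} · P⁻¹, and e^{tJ} can be computed block-by-block.

B has Jordan form
J =
  [2, 1, 0]
  [0, 2, 0]
  [0, 0, 2]
(up to reordering of blocks).

Per-block formulas:
  For a 2×2 Jordan block J_2(2): exp(t · J_2(2)) = e^(2t)·(I + t·N), where N is the 2×2 nilpotent shift.
  For a 1×1 block at λ = 2: exp(t · [2]) = [e^(2t)].

After assembling e^{tJ} and conjugating by P, we get:

e^{tB} =
  [4*t*exp(2*t) + exp(2*t), -8*t*exp(2*t), 0]
  [2*t*exp(2*t), -4*t*exp(2*t) + exp(2*t), 0]
  [t*exp(2*t), -2*t*exp(2*t), exp(2*t)]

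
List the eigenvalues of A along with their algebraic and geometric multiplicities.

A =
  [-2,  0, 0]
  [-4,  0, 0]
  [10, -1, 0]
λ = -2: alg = 1, geom = 1; λ = 0: alg = 2, geom = 1

Step 1 — factor the characteristic polynomial to read off the algebraic multiplicities:
  χ_A(x) = x^2*(x + 2)

Step 2 — compute geometric multiplicities via the rank-nullity identity g(λ) = n − rank(A − λI):
  rank(A − (-2)·I) = 2, so dim ker(A − (-2)·I) = n − 2 = 1
  rank(A − (0)·I) = 2, so dim ker(A − (0)·I) = n − 2 = 1

Summary:
  λ = -2: algebraic multiplicity = 1, geometric multiplicity = 1
  λ = 0: algebraic multiplicity = 2, geometric multiplicity = 1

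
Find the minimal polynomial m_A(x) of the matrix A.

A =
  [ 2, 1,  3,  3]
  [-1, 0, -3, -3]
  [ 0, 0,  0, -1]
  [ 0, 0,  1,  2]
x^2 - 2*x + 1

The characteristic polynomial is χ_A(x) = (x - 1)^4, so the eigenvalues are known. The minimal polynomial is
  m_A(x) = Π_λ (x − λ)^{k_λ}
where k_λ is the size of the *largest* Jordan block for λ (equivalently, the smallest k with (A − λI)^k v = 0 for every generalised eigenvector v of λ).

  λ = 1: largest Jordan block has size 2, contributing (x − 1)^2

So m_A(x) = (x - 1)^2 = x^2 - 2*x + 1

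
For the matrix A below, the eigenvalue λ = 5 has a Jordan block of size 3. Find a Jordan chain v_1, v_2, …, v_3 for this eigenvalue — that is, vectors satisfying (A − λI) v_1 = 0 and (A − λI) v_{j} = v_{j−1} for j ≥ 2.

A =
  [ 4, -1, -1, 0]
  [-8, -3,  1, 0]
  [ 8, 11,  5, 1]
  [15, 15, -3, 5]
A Jordan chain for λ = 5 of length 3:
v_1 = (3, -3, 0, 9)ᵀ
v_2 = (0, 0, -3, 0)ᵀ
v_3 = (1, -1, 0, 0)ᵀ

Let N = A − (5)·I. We want v_3 with N^3 v_3 = 0 but N^2 v_3 ≠ 0; then v_{j-1} := N · v_j for j = 3, …, 2.

Pick v_3 = (1, -1, 0, 0)ᵀ.
Then v_2 = N · v_3 = (0, 0, -3, 0)ᵀ.
Then v_1 = N · v_2 = (3, -3, 0, 9)ᵀ.

Sanity check: (A − (5)·I) v_1 = (0, 0, 0, 0)ᵀ = 0. ✓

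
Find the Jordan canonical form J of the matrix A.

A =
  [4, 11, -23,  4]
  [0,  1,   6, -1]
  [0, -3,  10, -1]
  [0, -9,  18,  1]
J_2(4) ⊕ J_2(4)

The characteristic polynomial is
  det(x·I − A) = x^4 - 16*x^3 + 96*x^2 - 256*x + 256 = (x - 4)^4

Eigenvalues and multiplicities (the geometric multiplicity of λ is n − rank(A − λI), which equals the number of Jordan blocks for λ):
  λ = 4: algebraic multiplicity = 4, geometric multiplicity = 2

Determining the block sizes for each eigenvalue:
  λ = 4: with am = 4 and gm = 2, the partition is not yet determined (e.g. several partitions of 4 into 2 parts exist). Let N = A − (4)·I. Computing rank(N^1) = 2, rank(N^2) = 0; the number of blocks of size ≥ j is rank(N^{j−1}) − rank(N^j), giving [2, 2]. So we have 2 block(s) of size 2 → block sizes [2, 2]

Assembling the blocks gives a Jordan form
J =
  [4, 1, 0, 0]
  [0, 4, 0, 0]
  [0, 0, 4, 1]
  [0, 0, 0, 4]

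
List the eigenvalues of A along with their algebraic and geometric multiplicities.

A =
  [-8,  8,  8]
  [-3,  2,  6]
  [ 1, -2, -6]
λ = -4: alg = 3, geom = 2

Step 1 — factor the characteristic polynomial to read off the algebraic multiplicities:
  χ_A(x) = (x + 4)^3

Step 2 — compute geometric multiplicities via the rank-nullity identity g(λ) = n − rank(A − λI):
  rank(A − (-4)·I) = 1, so dim ker(A − (-4)·I) = n − 1 = 2

Summary:
  λ = -4: algebraic multiplicity = 3, geometric multiplicity = 2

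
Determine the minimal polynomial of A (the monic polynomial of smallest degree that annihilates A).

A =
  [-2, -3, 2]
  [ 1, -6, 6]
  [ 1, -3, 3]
x^3 + 5*x^2 + 7*x + 3

The characteristic polynomial is χ_A(x) = (x + 1)^2*(x + 3), so the eigenvalues are known. The minimal polynomial is
  m_A(x) = Π_λ (x − λ)^{k_λ}
where k_λ is the size of the *largest* Jordan block for λ (equivalently, the smallest k with (A − λI)^k v = 0 for every generalised eigenvector v of λ).

  λ = -3: largest Jordan block has size 1, contributing (x + 3)
  λ = -1: largest Jordan block has size 2, contributing (x + 1)^2

So m_A(x) = (x + 1)^2*(x + 3) = x^3 + 5*x^2 + 7*x + 3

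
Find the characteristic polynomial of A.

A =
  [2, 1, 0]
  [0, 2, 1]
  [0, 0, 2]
x^3 - 6*x^2 + 12*x - 8

Expanding det(x·I − A) (e.g. by cofactor expansion or by noting that A is similar to its Jordan form J, which has the same characteristic polynomial as A) gives
  χ_A(x) = x^3 - 6*x^2 + 12*x - 8
which factors as (x - 2)^3. The eigenvalues (with algebraic multiplicities) are λ = 2 with multiplicity 3.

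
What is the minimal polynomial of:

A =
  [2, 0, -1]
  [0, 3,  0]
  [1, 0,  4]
x^2 - 6*x + 9

The characteristic polynomial is χ_A(x) = (x - 3)^3, so the eigenvalues are known. The minimal polynomial is
  m_A(x) = Π_λ (x − λ)^{k_λ}
where k_λ is the size of the *largest* Jordan block for λ (equivalently, the smallest k with (A − λI)^k v = 0 for every generalised eigenvector v of λ).

  λ = 3: largest Jordan block has size 2, contributing (x − 3)^2

So m_A(x) = (x - 3)^2 = x^2 - 6*x + 9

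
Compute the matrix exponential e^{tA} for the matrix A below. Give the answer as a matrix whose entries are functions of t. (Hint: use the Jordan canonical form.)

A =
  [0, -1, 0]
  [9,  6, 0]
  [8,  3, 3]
e^{tA} =
  [-3*t*exp(3*t) + exp(3*t), -t*exp(3*t), 0]
  [9*t*exp(3*t), 3*t*exp(3*t) + exp(3*t), 0]
  [3*t^2*exp(3*t)/2 + 8*t*exp(3*t), t^2*exp(3*t)/2 + 3*t*exp(3*t), exp(3*t)]

Strategy: write A = P · J · P⁻¹ where J is a Jordan canonical form, so e^{tA} = P · e^{tJ} · P⁻¹, and e^{tJ} can be computed block-by-block.

A has Jordan form
J =
  [3, 1, 0]
  [0, 3, 1]
  [0, 0, 3]
(up to reordering of blocks).

Per-block formulas:
  For a 3×3 Jordan block J_3(3): exp(t · J_3(3)) = e^(3t)·(I + t·N + (t^2/2)·N^2), where N is the 3×3 nilpotent shift.

After assembling e^{tJ} and conjugating by P, we get:

e^{tA} =
  [-3*t*exp(3*t) + exp(3*t), -t*exp(3*t), 0]
  [9*t*exp(3*t), 3*t*exp(3*t) + exp(3*t), 0]
  [3*t^2*exp(3*t)/2 + 8*t*exp(3*t), t^2*exp(3*t)/2 + 3*t*exp(3*t), exp(3*t)]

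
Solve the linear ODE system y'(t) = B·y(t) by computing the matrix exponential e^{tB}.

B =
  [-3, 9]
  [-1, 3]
e^{tB} =
  [1 - 3*t, 9*t]
  [-t, 3*t + 1]

Strategy: write B = P · J · P⁻¹ where J is a Jordan canonical form, so e^{tB} = P · e^{tJ} · P⁻¹, and e^{tJ} can be computed block-by-block.

B has Jordan form
J =
  [0, 1]
  [0, 0]
(up to reordering of blocks).

Per-block formulas:
  For a 2×2 Jordan block J_2(0): exp(t · J_2(0)) = e^(0t)·(I + t·N), where N is the 2×2 nilpotent shift.

After assembling e^{tJ} and conjugating by P, we get:

e^{tB} =
  [1 - 3*t, 9*t]
  [-t, 3*t + 1]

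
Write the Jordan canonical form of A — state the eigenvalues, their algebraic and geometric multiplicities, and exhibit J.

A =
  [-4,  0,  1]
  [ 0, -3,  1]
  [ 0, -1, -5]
J_3(-4)

The characteristic polynomial is
  det(x·I − A) = x^3 + 12*x^2 + 48*x + 64 = (x + 4)^3

Eigenvalues and multiplicities (the geometric multiplicity of λ is n − rank(A − λI), which equals the number of Jordan blocks for λ):
  λ = -4: algebraic multiplicity = 3, geometric multiplicity = 1

Determining the block sizes for each eigenvalue:
  λ = -4: one block (gm = 1), so the single block has size am = 3 → block sizes [3]

Assembling the blocks gives a Jordan form
J =
  [-4,  1,  0]
  [ 0, -4,  1]
  [ 0,  0, -4]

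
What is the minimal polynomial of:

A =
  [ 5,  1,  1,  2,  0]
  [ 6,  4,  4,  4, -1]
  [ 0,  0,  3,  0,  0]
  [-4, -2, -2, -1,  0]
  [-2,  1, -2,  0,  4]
x^3 - 9*x^2 + 27*x - 27

The characteristic polynomial is χ_A(x) = (x - 3)^5, so the eigenvalues are known. The minimal polynomial is
  m_A(x) = Π_λ (x − λ)^{k_λ}
where k_λ is the size of the *largest* Jordan block for λ (equivalently, the smallest k with (A − λI)^k v = 0 for every generalised eigenvector v of λ).

  λ = 3: largest Jordan block has size 3, contributing (x − 3)^3

So m_A(x) = (x - 3)^3 = x^3 - 9*x^2 + 27*x - 27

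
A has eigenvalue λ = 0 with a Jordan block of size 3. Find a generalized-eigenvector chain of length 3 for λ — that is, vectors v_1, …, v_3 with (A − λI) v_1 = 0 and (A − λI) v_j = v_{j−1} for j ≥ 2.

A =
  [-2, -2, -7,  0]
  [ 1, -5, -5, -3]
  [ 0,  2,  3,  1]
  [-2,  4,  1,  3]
A Jordan chain for λ = 0 of length 3:
v_1 = (2, -2, 0, 4)ᵀ
v_2 = (0, 6, -2, -6)ᵀ
v_3 = (1, -1, 0, 0)ᵀ

Let N = A − (0)·I. We want v_3 with N^3 v_3 = 0 but N^2 v_3 ≠ 0; then v_{j-1} := N · v_j for j = 3, …, 2.

Pick v_3 = (1, -1, 0, 0)ᵀ.
Then v_2 = N · v_3 = (0, 6, -2, -6)ᵀ.
Then v_1 = N · v_2 = (2, -2, 0, 4)ᵀ.

Sanity check: (A − (0)·I) v_1 = (0, 0, 0, 0)ᵀ = 0. ✓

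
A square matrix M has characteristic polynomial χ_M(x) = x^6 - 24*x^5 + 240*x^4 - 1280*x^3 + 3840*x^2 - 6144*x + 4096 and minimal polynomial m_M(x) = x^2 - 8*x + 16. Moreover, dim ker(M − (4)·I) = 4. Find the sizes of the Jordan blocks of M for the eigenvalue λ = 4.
Block sizes for λ = 4: [2, 2, 1, 1]

Step 1 — from the characteristic polynomial, algebraic multiplicity of λ = 4 is 6. From dim ker(M − (4)·I) = 4, there are exactly 4 Jordan blocks for λ = 4.
Step 2 — from the minimal polynomial, the factor (x − 4)^2 tells us the largest block for λ = 4 has size 2.
Step 3 — with total size 6, 4 blocks, and largest block 2, the block sizes (in nonincreasing order) are [2, 2, 1, 1].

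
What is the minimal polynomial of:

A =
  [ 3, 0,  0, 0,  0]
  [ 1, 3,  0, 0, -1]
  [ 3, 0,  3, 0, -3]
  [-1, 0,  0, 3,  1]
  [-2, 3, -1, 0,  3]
x^3 - 9*x^2 + 27*x - 27

The characteristic polynomial is χ_A(x) = (x - 3)^5, so the eigenvalues are known. The minimal polynomial is
  m_A(x) = Π_λ (x − λ)^{k_λ}
where k_λ is the size of the *largest* Jordan block for λ (equivalently, the smallest k with (A − λI)^k v = 0 for every generalised eigenvector v of λ).

  λ = 3: largest Jordan block has size 3, contributing (x − 3)^3

So m_A(x) = (x - 3)^3 = x^3 - 9*x^2 + 27*x - 27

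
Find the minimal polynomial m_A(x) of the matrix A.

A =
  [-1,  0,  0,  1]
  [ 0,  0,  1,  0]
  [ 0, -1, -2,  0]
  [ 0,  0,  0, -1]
x^2 + 2*x + 1

The characteristic polynomial is χ_A(x) = (x + 1)^4, so the eigenvalues are known. The minimal polynomial is
  m_A(x) = Π_λ (x − λ)^{k_λ}
where k_λ is the size of the *largest* Jordan block for λ (equivalently, the smallest k with (A − λI)^k v = 0 for every generalised eigenvector v of λ).

  λ = -1: largest Jordan block has size 2, contributing (x + 1)^2

So m_A(x) = (x + 1)^2 = x^2 + 2*x + 1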